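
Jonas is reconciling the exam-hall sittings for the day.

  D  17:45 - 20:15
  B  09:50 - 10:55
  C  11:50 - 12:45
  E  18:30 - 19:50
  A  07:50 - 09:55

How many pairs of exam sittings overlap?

2

Sorted by start: A, B, C, D, E.
B starts before A ends → A and B overlap.
C starts after A ends, so A has no further overlaps.
C starts after B ends, so B has no further overlaps.
D starts after C ends, so C has no further overlaps.
E starts before D ends → D and E overlap.
Overlapping pairs: A & B, D & E — 2 in total.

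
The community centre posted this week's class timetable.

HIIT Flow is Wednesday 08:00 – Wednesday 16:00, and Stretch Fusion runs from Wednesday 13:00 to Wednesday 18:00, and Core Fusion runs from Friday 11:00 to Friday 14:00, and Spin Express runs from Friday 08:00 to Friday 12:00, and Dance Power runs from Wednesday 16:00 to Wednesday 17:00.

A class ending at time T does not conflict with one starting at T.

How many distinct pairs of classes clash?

Sorted by start: HIIT Flow, Stretch Fusion, Dance Power, Spin Express, Core Fusion.
Stretch Fusion starts before HIIT Flow ends → HIIT Flow and Stretch Fusion overlap.
Dance Power starts exactly when HIIT Flow ends (back-to-back, no overlap); HIIT Flow is clear from here.
Dance Power starts before Stretch Fusion ends → Stretch Fusion and Dance Power overlap.
Spin Express starts after Stretch Fusion ends; Stretch Fusion is clear from here.
Spin Express starts after Dance Power ends; Dance Power is clear from here.
Core Fusion starts before Spin Express ends → Spin Express and Core Fusion overlap.
Overlapping pairs: Core Fusion & Spin Express, Dance Power & Stretch Fusion, HIIT Flow & Stretch Fusion — 3 in total.

3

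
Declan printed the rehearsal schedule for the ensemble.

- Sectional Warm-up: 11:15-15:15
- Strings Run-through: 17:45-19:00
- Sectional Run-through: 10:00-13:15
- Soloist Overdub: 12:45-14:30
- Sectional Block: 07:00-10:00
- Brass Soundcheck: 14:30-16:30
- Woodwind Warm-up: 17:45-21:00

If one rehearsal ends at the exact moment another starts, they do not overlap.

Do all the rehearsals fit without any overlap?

Sorted by start: Sectional Block, Sectional Run-through, Sectional Warm-up, Soloist Overdub, Brass Soundcheck, Woodwind Warm-up, Strings Run-through.
Sectional Run-through starts exactly when Sectional Block ends (back-to-back, no overlap); Sectional Block is clear from here.
Sectional Warm-up starts before Sectional Run-through ends → Sectional Run-through and Sectional Warm-up overlap.
That's a conflict, so the schedule is not conflict-free.

No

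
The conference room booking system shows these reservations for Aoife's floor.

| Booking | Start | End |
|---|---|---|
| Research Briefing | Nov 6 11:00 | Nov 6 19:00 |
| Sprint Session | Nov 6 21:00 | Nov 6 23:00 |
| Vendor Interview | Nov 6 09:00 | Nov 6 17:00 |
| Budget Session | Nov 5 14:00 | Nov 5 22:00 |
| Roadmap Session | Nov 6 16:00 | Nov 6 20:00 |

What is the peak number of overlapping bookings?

Sort all start/end points and keep a running count:
Nov 5 14:00 start Budget Session → 1
Nov 5 22:00 end Budget Session → 0
Nov 6 09:00 start Vendor Interview → 1
Nov 6 11:00 start Research Briefing → 2
Nov 6 16:00 start Roadmap Session → 3
Nov 6 17:00 end Vendor Interview → 2
Nov 6 19:00 end Research Briefing → 1
Nov 6 20:00 end Roadmap Session → 0
Nov 6 21:00 start Sprint Session → 1
Nov 6 23:00 end Sprint Session → 0
Peak is 3, at Nov 6 16:00 (Research Briefing, Roadmap Session, Vendor Interview).

3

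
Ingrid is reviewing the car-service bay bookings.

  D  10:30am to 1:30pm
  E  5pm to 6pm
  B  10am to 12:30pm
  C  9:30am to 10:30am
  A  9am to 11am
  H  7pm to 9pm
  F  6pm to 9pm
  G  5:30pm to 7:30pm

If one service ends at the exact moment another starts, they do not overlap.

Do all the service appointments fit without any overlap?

No

Sorted by start: A, C, B, D, E, G, F, H.
C starts before A ends → A and C overlap.
That's a conflict, so the schedule is not conflict-free.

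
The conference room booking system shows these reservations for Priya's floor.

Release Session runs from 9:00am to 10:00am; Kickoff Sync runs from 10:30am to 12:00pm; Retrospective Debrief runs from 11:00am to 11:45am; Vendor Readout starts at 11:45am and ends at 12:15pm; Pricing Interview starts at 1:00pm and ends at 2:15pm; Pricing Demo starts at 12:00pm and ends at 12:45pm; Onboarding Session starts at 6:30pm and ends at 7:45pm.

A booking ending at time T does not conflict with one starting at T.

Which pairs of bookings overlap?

Kickoff Sync & Retrospective Debrief, Kickoff Sync & Vendor Readout, Pricing Demo & Vendor Readout

Sorted by start: Release Session, Kickoff Sync, Retrospective Debrief, Vendor Readout, Pricing Demo, Pricing Interview, Onboarding Session.
Kickoff Sync starts after Release Session ends, so nothing later overlaps Release Session either.
Retrospective Debrief starts before Kickoff Sync ends → Kickoff Sync and Retrospective Debrief overlap.
Vendor Readout starts before Kickoff Sync ends → Kickoff Sync and Vendor Readout overlap.
Pricing Demo starts exactly when Kickoff Sync ends (back-to-back, no overlap), so nothing later overlaps Kickoff Sync either.
Vendor Readout starts exactly when Retrospective Debrief ends (back-to-back, no overlap), so nothing later overlaps Retrospective Debrief either.
Pricing Demo starts before Vendor Readout ends → Vendor Readout and Pricing Demo overlap.
Pricing Interview starts after Vendor Readout ends, so nothing later overlaps Vendor Readout either.
Pricing Interview starts after Pricing Demo ends, so nothing later overlaps Pricing Demo either.
Onboarding Session starts after Pricing Interview ends.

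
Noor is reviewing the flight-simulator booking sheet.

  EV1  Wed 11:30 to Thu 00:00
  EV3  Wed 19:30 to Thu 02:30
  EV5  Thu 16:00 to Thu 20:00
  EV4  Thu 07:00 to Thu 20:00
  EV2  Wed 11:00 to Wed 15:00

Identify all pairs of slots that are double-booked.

EV1 & EV2, EV1 & EV3, EV4 & EV5

Sorted by start: EV2, EV1, EV3, EV4, EV5.
EV1 starts before EV2 ends → EV2 and EV1 overlap.
EV3 starts after EV2 ends, so EV2 has no further overlaps.
EV3 starts before EV1 ends → EV1 and EV3 overlap.
EV4 starts after EV1 ends, so EV1 has no further overlaps.
EV4 starts after EV3 ends, so EV3 has no further overlaps.
EV5 starts before EV4 ends → EV4 and EV5 overlap.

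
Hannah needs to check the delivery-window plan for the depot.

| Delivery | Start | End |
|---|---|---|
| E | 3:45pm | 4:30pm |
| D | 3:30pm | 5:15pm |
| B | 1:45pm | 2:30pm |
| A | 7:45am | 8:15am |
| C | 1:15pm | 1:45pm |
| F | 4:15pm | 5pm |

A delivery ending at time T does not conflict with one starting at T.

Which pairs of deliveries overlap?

D & E, D & F, E & F

Two intervals overlap when each starts before the other ends.
Sorted by start: A, C, B, D, E, F.
C starts after A ends, so nothing later overlaps A either.
B starts exactly when C ends (back-to-back, no overlap), so nothing later overlaps C either.
D starts after B ends, so nothing later overlaps B either.
E starts before D ends → D and E overlap.
F starts before D ends → D and F overlap.
F starts before E ends → E and F overlap.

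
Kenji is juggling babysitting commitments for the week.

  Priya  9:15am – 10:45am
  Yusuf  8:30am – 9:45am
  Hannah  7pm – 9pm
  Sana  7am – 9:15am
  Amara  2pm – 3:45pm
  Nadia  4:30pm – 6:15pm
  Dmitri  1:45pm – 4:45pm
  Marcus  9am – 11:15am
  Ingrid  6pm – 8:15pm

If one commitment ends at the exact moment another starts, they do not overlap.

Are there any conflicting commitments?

Two intervals overlap when each starts before the other ends.
Sorted by start: Sana, Yusuf, Marcus, Priya, Dmitri, Amara, Nadia, Ingrid, Hannah.
Yusuf starts before Sana ends → Sana and Yusuf overlap.
That's a conflict, so the schedule is not conflict-free.

Yes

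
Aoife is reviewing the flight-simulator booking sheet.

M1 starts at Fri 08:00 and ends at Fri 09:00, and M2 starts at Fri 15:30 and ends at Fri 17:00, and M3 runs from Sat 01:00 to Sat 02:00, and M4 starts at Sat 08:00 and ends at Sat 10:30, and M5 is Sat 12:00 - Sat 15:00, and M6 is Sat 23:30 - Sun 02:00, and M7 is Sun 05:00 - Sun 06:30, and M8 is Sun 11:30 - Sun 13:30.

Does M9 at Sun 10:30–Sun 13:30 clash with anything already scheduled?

Yes — it overlaps M8

M1: ends Fri 09:00 at or before M9 starts Sun 10:30 → clear.
M2: ends Fri 17:00 at or before M9 starts Sun 10:30 → clear.
M3: ends Sat 02:00 at or before M9 starts Sun 10:30 → clear.
M4: ends Sat 10:30 at or before M9 starts Sun 10:30 → clear.
M5: ends Sat 15:00 at or before M9 starts Sun 10:30 → clear.
M6: ends Sun 02:00 at or before M9 starts Sun 10:30 → clear.
M7: ends Sun 06:30 at or before M9 starts Sun 10:30 → clear.
M8: starts Sun 11:30 before M9 ends Sun 13:30, and ends Sun 13:30 after M9 starts Sun 10:30 → overlap.
M9 overlaps M8.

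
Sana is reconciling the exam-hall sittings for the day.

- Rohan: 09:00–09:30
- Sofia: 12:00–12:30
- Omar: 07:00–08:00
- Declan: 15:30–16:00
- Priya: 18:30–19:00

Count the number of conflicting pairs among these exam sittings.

0

Two intervals overlap when each starts before the other ends.
Sorted by start: Omar, Rohan, Sofia, Declan, Priya.
Rohan starts after Omar ends, so Omar has no further overlaps.
Sofia starts after Rohan ends, so Rohan has no further overlaps.
Declan starts after Sofia ends, so Sofia has no further overlaps.
Priya starts after Declan ends.
No pair overlaps.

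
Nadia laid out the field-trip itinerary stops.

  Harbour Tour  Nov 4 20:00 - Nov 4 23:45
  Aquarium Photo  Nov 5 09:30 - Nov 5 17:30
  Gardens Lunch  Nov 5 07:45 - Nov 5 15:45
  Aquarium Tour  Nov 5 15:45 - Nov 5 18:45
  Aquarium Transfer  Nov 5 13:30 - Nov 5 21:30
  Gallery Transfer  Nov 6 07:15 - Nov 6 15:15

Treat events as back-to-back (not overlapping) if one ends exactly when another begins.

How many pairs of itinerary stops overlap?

Two intervals overlap when each starts before the other ends.
Sorted by start: Harbour Tour, Gardens Lunch, Aquarium Photo, Aquarium Transfer, Aquarium Tour, Gallery Transfer.
Gardens Lunch starts after Harbour Tour ends, so nothing later overlaps Harbour Tour either.
Aquarium Photo starts before Gardens Lunch ends → Gardens Lunch and Aquarium Photo overlap.
Aquarium Transfer starts before Gardens Lunch ends → Gardens Lunch and Aquarium Transfer overlap.
Aquarium Tour starts exactly when Gardens Lunch ends (back-to-back, no overlap), so nothing later overlaps Gardens Lunch either.
Aquarium Transfer starts before Aquarium Photo ends → Aquarium Photo and Aquarium Transfer overlap.
Aquarium Tour starts before Aquarium Photo ends → Aquarium Photo and Aquarium Tour overlap.
Gallery Transfer starts after Aquarium Photo ends.
Aquarium Tour starts before Aquarium Transfer ends → Aquarium Transfer and Aquarium Tour overlap.
Gallery Transfer starts after Aquarium Transfer ends.
Gallery Transfer starts after Aquarium Tour ends.
Overlapping pairs: Aquarium Photo & Aquarium Tour, Aquarium Photo & Aquarium Transfer, Aquarium Photo & Gardens Lunch, Aquarium Tour & Aquarium Transfer, Aquarium Transfer & Gardens Lunch — 5 in total.

5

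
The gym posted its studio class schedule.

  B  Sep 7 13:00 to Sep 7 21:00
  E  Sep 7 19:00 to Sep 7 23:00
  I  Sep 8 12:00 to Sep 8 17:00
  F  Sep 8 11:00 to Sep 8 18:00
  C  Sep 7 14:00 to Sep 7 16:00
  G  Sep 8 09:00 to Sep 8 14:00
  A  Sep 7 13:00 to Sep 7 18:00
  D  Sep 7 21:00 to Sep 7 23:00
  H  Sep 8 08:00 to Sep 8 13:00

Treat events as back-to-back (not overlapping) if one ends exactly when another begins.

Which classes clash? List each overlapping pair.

A & B, A & C, B & C, B & E, D & E, F & G, F & H, F & I, G & H, G & I, H & I

Two intervals overlap when each starts before the other ends.
Sorted by start: A, B, C, E, D, H, G, F, I.
B starts before A ends → A and B overlap.
C starts before A ends → A and C overlap.
E starts after A ends, so A has no further overlaps.
C starts before B ends → B and C overlap.
E starts before B ends → B and E overlap.
D starts exactly when B ends (back-to-back, no overlap), so B has no further overlaps.
E starts after C ends, so C has no further overlaps.
D starts before E ends → E and D overlap.
H starts after E ends, so E has no further overlaps.
H starts after D ends, so D has no further overlaps.
G starts before H ends → H and G overlap.
F starts before H ends → H and F overlap.
I starts before H ends → H and I overlap.
F starts before G ends → G and F overlap.
I starts before G ends → G and I overlap.
I starts before F ends → F and I overlap.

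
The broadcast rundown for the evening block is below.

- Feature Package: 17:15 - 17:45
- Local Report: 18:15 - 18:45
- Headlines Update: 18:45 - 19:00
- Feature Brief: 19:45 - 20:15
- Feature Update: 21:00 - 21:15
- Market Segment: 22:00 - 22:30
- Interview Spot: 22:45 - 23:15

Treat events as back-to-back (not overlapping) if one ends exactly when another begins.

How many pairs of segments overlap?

0

Sorted by start: Feature Package, Local Report, Headlines Update, Feature Brief, Feature Update, Market Segment, Interview Spot.
Local Report starts after Feature Package ends; Feature Package is clear from here.
Headlines Update starts exactly when Local Report ends (back-to-back, no overlap); Local Report is clear from here.
Feature Brief starts after Headlines Update ends; Headlines Update is clear from here.
Feature Update starts after Feature Brief ends; Feature Brief is clear from here.
Market Segment starts after Feature Update ends; Feature Update is clear from here.
Interview Spot starts after Market Segment ends.
No pair overlaps.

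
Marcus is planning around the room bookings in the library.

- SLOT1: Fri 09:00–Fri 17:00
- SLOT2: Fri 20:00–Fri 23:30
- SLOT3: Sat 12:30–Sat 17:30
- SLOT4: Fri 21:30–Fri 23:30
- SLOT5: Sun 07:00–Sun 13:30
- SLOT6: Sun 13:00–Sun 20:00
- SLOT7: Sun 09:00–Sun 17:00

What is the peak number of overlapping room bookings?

3

Sort all start/end points and keep a running count:
Fri 09:00 start SLOT1 → 1
Fri 17:00 end SLOT1 → 0
Fri 20:00 start SLOT2 → 1
Fri 21:30 start SLOT4 → 2
Fri 23:30 end SLOT2 → 1
Fri 23:30 end SLOT4 → 0
Sat 12:30 start SLOT3 → 1
Sat 17:30 end SLOT3 → 0
Sun 07:00 start SLOT5 → 1
Sun 09:00 start SLOT7 → 2
Sun 13:00 start SLOT6 → 3
Sun 13:30 end SLOT5 → 2
Sun 17:00 end SLOT7 → 1
Sun 20:00 end SLOT6 → 0
Peak is 3, at Sun 13:00 (SLOT5, SLOT6, SLOT7).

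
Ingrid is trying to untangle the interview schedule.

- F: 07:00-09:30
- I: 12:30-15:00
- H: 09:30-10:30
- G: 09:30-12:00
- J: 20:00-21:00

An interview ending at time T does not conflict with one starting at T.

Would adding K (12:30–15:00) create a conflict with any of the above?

F: ends 09:30 at or before K starts 12:30 → clear.
G: ends 12:00 at or before K starts 12:30 → clear.
H: ends 10:30 at or before K starts 12:30 → clear.
I: starts 12:30 before K ends 15:00, and ends 15:00 after K starts 12:30 → overlap.
J: starts 20:00 at or after K ends 15:00 → clear.
K overlaps I.

Yes — it overlaps I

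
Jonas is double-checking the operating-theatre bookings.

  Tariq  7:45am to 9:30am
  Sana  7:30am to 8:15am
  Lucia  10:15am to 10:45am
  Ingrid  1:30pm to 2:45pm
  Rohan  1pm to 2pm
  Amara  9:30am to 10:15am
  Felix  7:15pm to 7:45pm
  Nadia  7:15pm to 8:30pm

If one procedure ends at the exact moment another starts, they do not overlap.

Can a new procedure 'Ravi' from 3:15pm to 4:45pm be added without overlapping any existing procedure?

Sana: ends 8:15am at or before Ravi starts 3:15pm → clear.
Tariq: ends 9:30am at or before Ravi starts 3:15pm → clear.
Amara: ends 10:15am at or before Ravi starts 3:15pm → clear.
Lucia: ends 10:45am at or before Ravi starts 3:15pm → clear.
Rohan: ends 2pm at or before Ravi starts 3:15pm → clear.
Ingrid: ends 2:45pm at or before Ravi starts 3:15pm → clear.
Felix: starts 7:15pm at or after Ravi ends 4:45pm → clear.
Nadia: starts 7:15pm at or after Ravi ends 4:45pm → clear.

Yes — the slot is free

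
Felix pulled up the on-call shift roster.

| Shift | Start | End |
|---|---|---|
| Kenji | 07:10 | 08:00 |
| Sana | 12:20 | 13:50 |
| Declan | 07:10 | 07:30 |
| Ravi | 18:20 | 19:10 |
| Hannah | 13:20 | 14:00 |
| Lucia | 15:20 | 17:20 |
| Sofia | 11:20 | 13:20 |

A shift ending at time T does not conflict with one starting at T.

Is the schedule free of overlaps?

No

Sorted by start: Declan, Kenji, Sofia, Sana, Hannah, Lucia, Ravi.
Kenji starts before Declan ends → Declan and Kenji overlap.
That's a conflict, so the schedule is not conflict-free.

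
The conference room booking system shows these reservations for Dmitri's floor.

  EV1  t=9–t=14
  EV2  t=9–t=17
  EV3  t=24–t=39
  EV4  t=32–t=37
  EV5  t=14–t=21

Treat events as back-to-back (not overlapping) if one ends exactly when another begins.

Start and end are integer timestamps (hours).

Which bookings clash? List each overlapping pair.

Sorted by start: EV1, EV2, EV5, EV3, EV4.
EV2 starts before EV1 ends → EV1 and EV2 overlap.
EV5 starts exactly when EV1 ends (back-to-back, no overlap), so EV1 has no further overlaps.
EV5 starts before EV2 ends → EV2 and EV5 overlap.
EV3 starts after EV2 ends, so EV2 has no further overlaps.
EV3 starts after EV5 ends, so EV5 has no further overlaps.
EV4 starts before EV3 ends → EV3 and EV4 overlap.

EV1 & EV2, EV2 & EV5, EV3 & EV4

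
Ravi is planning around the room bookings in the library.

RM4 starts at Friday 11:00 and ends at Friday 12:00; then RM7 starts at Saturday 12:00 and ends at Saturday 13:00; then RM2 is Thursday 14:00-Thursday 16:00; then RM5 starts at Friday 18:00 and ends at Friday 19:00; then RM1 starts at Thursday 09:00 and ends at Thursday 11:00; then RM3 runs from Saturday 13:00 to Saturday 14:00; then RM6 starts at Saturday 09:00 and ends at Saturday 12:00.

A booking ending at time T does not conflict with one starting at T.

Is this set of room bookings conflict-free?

Yes

Sorted by start: RM1, RM2, RM4, RM5, RM6, RM7, RM3.
RM2 starts after RM1 ends, so RM1 has no further overlaps.
RM4 starts after RM2 ends, so RM2 has no further overlaps.
RM5 starts after RM4 ends, so RM4 has no further overlaps.
RM6 starts after RM5 ends, so RM5 has no further overlaps.
RM7 starts exactly when RM6 ends (back-to-back, no overlap), so RM6 has no further overlaps.
RM3 starts exactly when RM7 ends (back-to-back, no overlap).
Every pair is clear; the schedule has no overlaps.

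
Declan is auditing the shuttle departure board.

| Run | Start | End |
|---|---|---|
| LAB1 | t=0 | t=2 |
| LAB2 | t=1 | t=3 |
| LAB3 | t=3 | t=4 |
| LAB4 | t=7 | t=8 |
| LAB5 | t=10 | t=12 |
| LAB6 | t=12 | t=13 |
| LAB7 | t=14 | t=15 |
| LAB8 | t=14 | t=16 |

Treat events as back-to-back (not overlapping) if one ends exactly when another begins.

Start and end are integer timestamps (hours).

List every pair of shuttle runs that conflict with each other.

LAB1 & LAB2, LAB7 & LAB8

Sorted by start: LAB1, LAB2, LAB3, LAB4, LAB5, LAB6, LAB7, LAB8.
LAB2 starts before LAB1 ends → LAB1 and LAB2 overlap.
LAB3 starts after LAB1 ends, so nothing later overlaps LAB1 either.
LAB3 starts exactly when LAB2 ends (back-to-back, no overlap), so nothing later overlaps LAB2 either.
LAB4 starts after LAB3 ends, so nothing later overlaps LAB3 either.
LAB5 starts after LAB4 ends, so nothing later overlaps LAB4 either.
LAB6 starts exactly when LAB5 ends (back-to-back, no overlap), so nothing later overlaps LAB5 either.
LAB7 starts after LAB6 ends, so nothing later overlaps LAB6 either.
LAB8 starts before LAB7 ends → LAB7 and LAB8 overlap.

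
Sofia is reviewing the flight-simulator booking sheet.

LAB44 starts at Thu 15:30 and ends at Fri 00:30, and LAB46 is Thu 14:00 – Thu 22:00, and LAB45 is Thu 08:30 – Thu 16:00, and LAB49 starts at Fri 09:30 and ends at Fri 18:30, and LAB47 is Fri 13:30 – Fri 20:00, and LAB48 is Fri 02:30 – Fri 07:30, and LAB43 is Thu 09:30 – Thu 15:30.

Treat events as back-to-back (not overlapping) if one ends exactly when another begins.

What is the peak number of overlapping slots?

3

Sort all start/end points and keep a running count:
Thu 08:30 start LAB45 → 1
Thu 09:30 start LAB43 → 2
Thu 14:00 start LAB46 → 3
Thu 15:30 end LAB43 → 2
Thu 15:30 start LAB44 → 3
Thu 16:00 end LAB45 → 2
Thu 22:00 end LAB46 → 1
Fri 00:30 end LAB44 → 0
Fri 02:30 start LAB48 → 1
Fri 07:30 end LAB48 → 0
Fri 09:30 start LAB49 → 1
Fri 13:30 start LAB47 → 2
Fri 18:30 end LAB49 → 1
Fri 20:00 end LAB47 → 0
Peak is 3, at Thu 14:00 (LAB43, LAB45, LAB46).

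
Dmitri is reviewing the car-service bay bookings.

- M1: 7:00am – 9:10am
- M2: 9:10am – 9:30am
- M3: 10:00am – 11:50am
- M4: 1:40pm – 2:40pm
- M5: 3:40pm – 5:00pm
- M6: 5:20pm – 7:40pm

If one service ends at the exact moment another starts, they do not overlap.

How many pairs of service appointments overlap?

Two intervals overlap when each starts before the other ends.
Sorted by start: M1, M2, M3, M4, M5, M6.
M2 starts exactly when M1 ends (back-to-back, no overlap) — done with M1.
M3 starts after M2 ends — done with M2.
M4 starts after M3 ends — done with M3.
M5 starts after M4 ends — done with M4.
M6 starts after M5 ends.
No pair overlaps.

0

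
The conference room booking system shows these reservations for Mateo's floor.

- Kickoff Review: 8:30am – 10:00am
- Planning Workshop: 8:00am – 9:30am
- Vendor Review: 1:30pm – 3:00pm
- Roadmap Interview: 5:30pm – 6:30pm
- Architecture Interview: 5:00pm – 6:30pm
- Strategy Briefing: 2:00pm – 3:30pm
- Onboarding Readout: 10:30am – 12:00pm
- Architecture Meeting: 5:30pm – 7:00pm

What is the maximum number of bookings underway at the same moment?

Sort all start/end points and keep a running count:
8:00am start Planning Workshop → 1
8:30am start Kickoff Review → 2
9:30am end Planning Workshop → 1
10:00am end Kickoff Review → 0
10:30am start Onboarding Readout → 1
12:00pm end Onboarding Readout → 0
1:30pm start Vendor Review → 1
2:00pm start Strategy Briefing → 2
3:00pm end Vendor Review → 1
3:30pm end Strategy Briefing → 0
5:00pm start Architecture Interview → 1
5:30pm start Architecture Meeting → 2
5:30pm start Roadmap Interview → 3
6:30pm end Architecture Interview → 2
6:30pm end Roadmap Interview → 1
7:00pm end Architecture Meeting → 0
Peak is 3, at 5:30pm (Architecture Interview, Architecture Meeting, Roadmap Interview).

3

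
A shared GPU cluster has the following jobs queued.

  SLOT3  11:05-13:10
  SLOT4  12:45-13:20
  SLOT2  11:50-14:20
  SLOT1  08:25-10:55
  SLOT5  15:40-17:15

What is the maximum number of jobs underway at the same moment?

3

Sweep the timeline, counting +1 at each start and −1 at each end (ends before starts at a tie):
08:25 start SLOT1 → 1
10:55 end SLOT1 → 0
11:05 start SLOT3 → 1
11:50 start SLOT2 → 2
12:45 start SLOT4 → 3
13:10 end SLOT3 → 2
13:20 end SLOT4 → 1
14:20 end SLOT2 → 0
15:40 start SLOT5 → 1
17:15 end SLOT5 → 0
Peak is 3, at 12:45 (SLOT2, SLOT3, SLOT4).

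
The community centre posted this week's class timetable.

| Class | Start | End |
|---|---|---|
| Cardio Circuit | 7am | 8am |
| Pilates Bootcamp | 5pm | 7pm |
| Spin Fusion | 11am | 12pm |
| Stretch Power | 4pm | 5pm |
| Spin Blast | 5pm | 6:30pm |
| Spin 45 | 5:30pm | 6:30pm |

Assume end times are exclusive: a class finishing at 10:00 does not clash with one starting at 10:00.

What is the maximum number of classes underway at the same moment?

3

Sweep the timeline, counting +1 at each start and −1 at each end (ends before starts at a tie):
7am start Cardio Circuit → 1
8am end Cardio Circuit → 0
11am start Spin Fusion → 1
12pm end Spin Fusion → 0
4pm start Stretch Power → 1
5pm end Stretch Power → 0
5pm start Pilates Bootcamp → 1
5pm start Spin Blast → 2
5:30pm start Spin 45 → 3
6:30pm end Spin 45 → 2
6:30pm end Spin Blast → 1
7pm end Pilates Bootcamp → 0
Peak is 3, at 5:30pm (Pilates Bootcamp, Spin 45, Spin Blast).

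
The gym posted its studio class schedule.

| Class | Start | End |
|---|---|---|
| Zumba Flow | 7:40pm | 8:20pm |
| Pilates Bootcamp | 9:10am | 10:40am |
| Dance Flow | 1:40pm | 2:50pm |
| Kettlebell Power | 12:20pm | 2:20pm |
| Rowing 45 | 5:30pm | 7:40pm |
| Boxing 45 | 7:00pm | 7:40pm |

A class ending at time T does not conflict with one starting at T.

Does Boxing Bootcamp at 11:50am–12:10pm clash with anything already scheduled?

Pilates Bootcamp: ends 10:40am at or before Boxing Bootcamp starts 11:50am → clear.
Kettlebell Power: starts 12:20pm at or after Boxing Bootcamp ends 12:10pm → clear.
Dance Flow: starts 1:40pm at or after Boxing Bootcamp ends 12:10pm → clear.
Rowing 45: starts 5:30pm at or after Boxing Bootcamp ends 12:10pm → clear.
Boxing 45: starts 7:00pm at or after Boxing Bootcamp ends 12:10pm → clear.
Zumba Flow: starts 7:40pm at or after Boxing Bootcamp ends 12:10pm → clear.

No — it doesn't clash with anything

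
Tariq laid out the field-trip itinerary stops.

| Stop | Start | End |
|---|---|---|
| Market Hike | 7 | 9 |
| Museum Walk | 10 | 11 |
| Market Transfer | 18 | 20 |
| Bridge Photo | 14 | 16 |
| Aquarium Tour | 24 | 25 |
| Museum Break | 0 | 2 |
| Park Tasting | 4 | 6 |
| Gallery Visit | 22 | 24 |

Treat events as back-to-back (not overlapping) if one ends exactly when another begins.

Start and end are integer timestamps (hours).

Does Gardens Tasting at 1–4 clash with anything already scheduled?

Yes — it overlaps Museum Break

Museum Break: starts 0 before Gardens Tasting ends 4, and ends 2 after Gardens Tasting starts 1 → overlap.
Park Tasting: starts 4 at or after Gardens Tasting ends 4 → clear.
Market Hike: starts 7 at or after Gardens Tasting ends 4 → clear.
Museum Walk: starts 10 at or after Gardens Tasting ends 4 → clear.
Bridge Photo: starts 14 at or after Gardens Tasting ends 4 → clear.
Market Transfer: starts 18 at or after Gardens Tasting ends 4 → clear.
Gallery Visit: starts 22 at or after Gardens Tasting ends 4 → clear.
Aquarium Tour: starts 24 at or after Gardens Tasting ends 4 → clear.
Gardens Tasting overlaps Museum Break.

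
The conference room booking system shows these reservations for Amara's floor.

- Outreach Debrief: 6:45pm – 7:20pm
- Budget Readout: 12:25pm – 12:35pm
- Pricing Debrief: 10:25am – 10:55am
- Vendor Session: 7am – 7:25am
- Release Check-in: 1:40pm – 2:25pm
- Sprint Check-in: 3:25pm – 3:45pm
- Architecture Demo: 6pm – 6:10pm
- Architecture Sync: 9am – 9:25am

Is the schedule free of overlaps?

Sorted by start: Vendor Session, Architecture Sync, Pricing Debrief, Budget Readout, Release Check-in, Sprint Check-in, Architecture Demo, Outreach Debrief.
Architecture Sync starts after Vendor Session ends — done with Vendor Session.
Pricing Debrief starts after Architecture Sync ends — done with Architecture Sync.
Budget Readout starts after Pricing Debrief ends — done with Pricing Debrief.
Release Check-in starts after Budget Readout ends — done with Budget Readout.
Sprint Check-in starts after Release Check-in ends — done with Release Check-in.
Architecture Demo starts after Sprint Check-in ends — done with Sprint Check-in.
Outreach Debrief starts after Architecture Demo ends.
Every pair is clear; the schedule has no overlaps.

Yes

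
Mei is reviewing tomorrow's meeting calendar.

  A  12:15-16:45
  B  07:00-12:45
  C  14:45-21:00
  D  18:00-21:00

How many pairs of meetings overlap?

Two intervals overlap when each starts before the other ends.
Sorted by start: B, A, C, D.
A starts before B ends → B and A overlap.
C starts after B ends, so B has no further overlaps.
C starts before A ends → A and C overlap.
D starts after A ends.
D starts before C ends → C and D overlap.
Overlapping pairs: A & B, A & C, C & D — 3 in total.

3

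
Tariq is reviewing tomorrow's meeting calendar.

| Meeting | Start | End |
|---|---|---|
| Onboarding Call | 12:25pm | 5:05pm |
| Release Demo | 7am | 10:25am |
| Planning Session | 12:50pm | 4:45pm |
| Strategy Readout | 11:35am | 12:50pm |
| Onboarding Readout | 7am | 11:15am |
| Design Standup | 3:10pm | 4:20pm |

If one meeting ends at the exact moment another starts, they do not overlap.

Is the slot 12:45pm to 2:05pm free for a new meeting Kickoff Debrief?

Onboarding Readout: ends 11:15am at or before Kickoff Debrief starts 12:45pm → clear.
Release Demo: ends 10:25am at or before Kickoff Debrief starts 12:45pm → clear.
Strategy Readout: starts 11:35am before Kickoff Debrief ends 2:05pm, and ends 12:50pm after Kickoff Debrief starts 12:45pm → overlap.
Onboarding Call: starts 12:25pm before Kickoff Debrief ends 2:05pm, and ends 5:05pm after Kickoff Debrief starts 12:45pm → overlap.
Planning Session: starts 12:50pm before Kickoff Debrief ends 2:05pm, and ends 4:45pm after Kickoff Debrief starts 12:45pm → overlap.
Design Standup: starts 3:10pm at or after Kickoff Debrief ends 2:05pm → clear.
Kickoff Debrief overlaps Strategy Readout, Onboarding Call, Planning Session.

No — it overlaps Onboarding Call, Planning Session, Strategy Readout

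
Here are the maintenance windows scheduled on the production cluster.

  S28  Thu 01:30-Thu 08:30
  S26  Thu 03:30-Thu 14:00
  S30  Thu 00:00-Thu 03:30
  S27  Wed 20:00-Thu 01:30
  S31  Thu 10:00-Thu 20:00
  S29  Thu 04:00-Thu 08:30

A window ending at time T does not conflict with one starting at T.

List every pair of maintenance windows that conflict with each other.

Sorted by start: S27, S30, S28, S26, S29, S31.
S30 starts before S27 ends → S27 and S30 overlap.
S28 starts exactly when S27 ends (back-to-back, no overlap), so nothing later overlaps S27 either.
S28 starts before S30 ends → S30 and S28 overlap.
S26 starts exactly when S30 ends (back-to-back, no overlap), so nothing later overlaps S30 either.
S26 starts before S28 ends → S28 and S26 overlap.
S29 starts before S28 ends → S28 and S29 overlap.
S31 starts after S28 ends.
S29 starts before S26 ends → S26 and S29 overlap.
S31 starts before S26 ends → S26 and S31 overlap.
S31 starts after S29 ends.

S26 & S28, S26 & S29, S26 & S31, S27 & S30, S28 & S29, S28 & S30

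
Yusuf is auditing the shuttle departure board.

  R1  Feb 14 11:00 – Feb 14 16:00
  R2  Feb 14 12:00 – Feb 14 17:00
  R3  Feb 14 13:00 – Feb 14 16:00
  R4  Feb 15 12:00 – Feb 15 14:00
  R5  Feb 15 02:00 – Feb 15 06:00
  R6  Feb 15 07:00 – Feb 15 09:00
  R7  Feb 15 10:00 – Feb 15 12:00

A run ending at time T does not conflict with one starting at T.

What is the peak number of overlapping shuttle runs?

3

Sweep the timeline, counting +1 at each start and −1 at each end (ends before starts at a tie):
Feb 14 11:00 start R1 → 1
Feb 14 12:00 start R2 → 2
Feb 14 13:00 start R3 → 3
Feb 14 16:00 end R1 → 2
Feb 14 16:00 end R3 → 1
Feb 14 17:00 end R2 → 0
Feb 15 02:00 start R5 → 1
Feb 15 06:00 end R5 → 0
Feb 15 07:00 start R6 → 1
Feb 15 09:00 end R6 → 0
Feb 15 10:00 start R7 → 1
Feb 15 12:00 end R7 → 0
Feb 15 12:00 start R4 → 1
Feb 15 14:00 end R4 → 0
Peak is 3, at Feb 14 13:00 (R1, R2, R3).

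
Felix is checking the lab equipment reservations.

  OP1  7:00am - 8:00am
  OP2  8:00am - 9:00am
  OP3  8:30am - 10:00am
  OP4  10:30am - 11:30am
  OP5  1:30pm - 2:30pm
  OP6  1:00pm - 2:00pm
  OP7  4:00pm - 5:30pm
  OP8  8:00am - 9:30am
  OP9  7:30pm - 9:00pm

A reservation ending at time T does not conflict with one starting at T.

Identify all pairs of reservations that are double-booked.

Two intervals overlap when each starts before the other ends.
Sorted by start: OP1, OP2, OP8, OP3, OP4, OP6, OP5, OP7, OP9.
OP2 starts exactly when OP1 ends (back-to-back, no overlap), so OP1 has no further overlaps.
OP8 starts before OP2 ends → OP2 and OP8 overlap.
OP3 starts before OP2 ends → OP2 and OP3 overlap.
OP4 starts after OP2 ends, so OP2 has no further overlaps.
OP3 starts before OP8 ends → OP8 and OP3 overlap.
OP4 starts after OP8 ends, so OP8 has no further overlaps.
OP4 starts after OP3 ends, so OP3 has no further overlaps.
OP6 starts after OP4 ends, so OP4 has no further overlaps.
OP5 starts before OP6 ends → OP6 and OP5 overlap.
OP7 starts after OP6 ends, so OP6 has no further overlaps.
OP7 starts after OP5 ends, so OP5 has no further overlaps.
OP9 starts after OP7 ends.

OP2 & OP3, OP2 & OP8, OP3 & OP8, OP5 & OP6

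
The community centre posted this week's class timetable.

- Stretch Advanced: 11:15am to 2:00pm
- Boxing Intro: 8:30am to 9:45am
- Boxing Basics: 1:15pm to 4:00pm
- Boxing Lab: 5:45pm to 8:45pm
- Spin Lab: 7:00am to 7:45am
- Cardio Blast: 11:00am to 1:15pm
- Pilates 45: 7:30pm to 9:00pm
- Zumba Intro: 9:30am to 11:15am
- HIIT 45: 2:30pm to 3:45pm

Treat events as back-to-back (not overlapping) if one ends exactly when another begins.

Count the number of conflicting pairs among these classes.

6

Check each pair: they overlap iff neither finishes before the other starts.
Sorted by start: Spin Lab, Boxing Intro, Zumba Intro, Cardio Blast, Stretch Advanced, Boxing Basics, HIIT 45, Boxing Lab, Pilates 45.
Boxing Intro starts after Spin Lab ends, so Spin Lab has no further overlaps.
Zumba Intro starts before Boxing Intro ends → Boxing Intro and Zumba Intro overlap.
Cardio Blast starts after Boxing Intro ends, so Boxing Intro has no further overlaps.
Cardio Blast starts before Zumba Intro ends → Zumba Intro and Cardio Blast overlap.
Stretch Advanced starts exactly when Zumba Intro ends (back-to-back, no overlap), so Zumba Intro has no further overlaps.
Stretch Advanced starts before Cardio Blast ends → Cardio Blast and Stretch Advanced overlap.
Boxing Basics starts exactly when Cardio Blast ends (back-to-back, no overlap), so Cardio Blast has no further overlaps.
Boxing Basics starts before Stretch Advanced ends → Stretch Advanced and Boxing Basics overlap.
HIIT 45 starts after Stretch Advanced ends, so Stretch Advanced has no further overlaps.
HIIT 45 starts before Boxing Basics ends → Boxing Basics and HIIT 45 overlap.
Boxing Lab starts after Boxing Basics ends, so Boxing Basics has no further overlaps.
Boxing Lab starts after HIIT 45 ends, so HIIT 45 has no further overlaps.
Pilates 45 starts before Boxing Lab ends → Boxing Lab and Pilates 45 overlap.
Overlapping pairs: Boxing Basics & HIIT 45, Boxing Basics & Stretch Advanced, Boxing Intro & Zumba Intro, Boxing Lab & Pilates 45, Cardio Blast & Stretch Advanced, Cardio Blast & Zumba Intro — 6 in total.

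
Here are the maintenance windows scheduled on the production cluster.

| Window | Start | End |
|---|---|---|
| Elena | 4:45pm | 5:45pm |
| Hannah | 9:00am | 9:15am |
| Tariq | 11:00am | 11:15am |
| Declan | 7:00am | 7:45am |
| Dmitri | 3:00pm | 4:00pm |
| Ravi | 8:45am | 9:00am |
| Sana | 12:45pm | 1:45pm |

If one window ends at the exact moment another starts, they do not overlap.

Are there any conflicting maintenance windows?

No

Check each pair: they overlap iff neither finishes before the other starts.
Sorted by start: Declan, Ravi, Hannah, Tariq, Sana, Dmitri, Elena.
Ravi starts after Declan ends; Declan is clear from here.
Hannah starts exactly when Ravi ends (back-to-back, no overlap); Ravi is clear from here.
Tariq starts after Hannah ends; Hannah is clear from here.
Sana starts after Tariq ends; Tariq is clear from here.
Dmitri starts after Sana ends; Sana is clear from here.
Elena starts after Dmitri ends.
Every pair is clear; the schedule has no overlaps.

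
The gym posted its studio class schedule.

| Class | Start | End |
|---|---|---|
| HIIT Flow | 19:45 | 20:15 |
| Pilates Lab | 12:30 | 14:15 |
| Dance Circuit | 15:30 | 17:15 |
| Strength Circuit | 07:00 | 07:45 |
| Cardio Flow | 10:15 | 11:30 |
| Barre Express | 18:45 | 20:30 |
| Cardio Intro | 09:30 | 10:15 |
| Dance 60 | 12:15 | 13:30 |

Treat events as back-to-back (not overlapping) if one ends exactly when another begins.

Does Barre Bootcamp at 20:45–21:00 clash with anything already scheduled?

No — it doesn't clash with anything

Strength Circuit: ends 07:45 at or before Barre Bootcamp starts 20:45 → clear.
Cardio Intro: ends 10:15 at or before Barre Bootcamp starts 20:45 → clear.
Cardio Flow: ends 11:30 at or before Barre Bootcamp starts 20:45 → clear.
Dance 60: ends 13:30 at or before Barre Bootcamp starts 20:45 → clear.
Pilates Lab: ends 14:15 at or before Barre Bootcamp starts 20:45 → clear.
Dance Circuit: ends 17:15 at or before Barre Bootcamp starts 20:45 → clear.
Barre Express: ends 20:30 at or before Barre Bootcamp starts 20:45 → clear.
HIIT Flow: ends 20:15 at or before Barre Bootcamp starts 20:45 → clear.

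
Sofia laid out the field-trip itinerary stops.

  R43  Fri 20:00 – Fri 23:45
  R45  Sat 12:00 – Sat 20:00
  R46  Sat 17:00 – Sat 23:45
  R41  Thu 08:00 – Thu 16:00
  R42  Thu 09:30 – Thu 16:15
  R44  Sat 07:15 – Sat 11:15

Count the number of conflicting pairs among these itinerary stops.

Sorted by start: R41, R42, R43, R44, R45, R46.
R42 starts before R41 ends → R41 and R42 overlap.
R43 starts after R41 ends, so R41 has no further overlaps.
R43 starts after R42 ends, so R42 has no further overlaps.
R44 starts after R43 ends, so R43 has no further overlaps.
R45 starts after R44 ends, so R44 has no further overlaps.
R46 starts before R45 ends → R45 and R46 overlap.
Overlapping pairs: R41 & R42, R45 & R46 — 2 in total.

2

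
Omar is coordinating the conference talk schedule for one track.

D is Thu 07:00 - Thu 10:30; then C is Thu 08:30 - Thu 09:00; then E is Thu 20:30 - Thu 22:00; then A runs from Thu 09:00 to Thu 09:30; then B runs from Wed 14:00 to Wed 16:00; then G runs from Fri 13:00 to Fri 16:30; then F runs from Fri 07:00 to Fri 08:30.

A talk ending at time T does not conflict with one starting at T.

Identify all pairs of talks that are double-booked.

Sorted by start: B, D, C, A, E, F, G.
D starts after B ends, so nothing later overlaps B either.
C starts before D ends → D and C overlap.
A starts before D ends → D and A overlap.
E starts after D ends, so nothing later overlaps D either.
A starts exactly when C ends (back-to-back, no overlap), so nothing later overlaps C either.
E starts after A ends, so nothing later overlaps A either.
F starts after E ends, so nothing later overlaps E either.
G starts after F ends.

A & D, C & D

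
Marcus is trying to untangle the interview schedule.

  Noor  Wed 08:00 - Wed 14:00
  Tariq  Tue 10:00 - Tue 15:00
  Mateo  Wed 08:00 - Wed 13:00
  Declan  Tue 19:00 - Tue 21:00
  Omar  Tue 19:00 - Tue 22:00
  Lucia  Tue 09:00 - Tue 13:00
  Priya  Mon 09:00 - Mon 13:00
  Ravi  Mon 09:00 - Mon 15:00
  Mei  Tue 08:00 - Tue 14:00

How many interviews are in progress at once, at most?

3

Sweep the timeline, counting +1 at each start and −1 at each end (ends before starts at a tie):
Mon 09:00 start Priya → 1
Mon 09:00 start Ravi → 2
Mon 13:00 end Priya → 1
Mon 15:00 end Ravi → 0
Tue 08:00 start Mei → 1
Tue 09:00 start Lucia → 2
Tue 10:00 start Tariq → 3
Tue 13:00 end Lucia → 2
Tue 14:00 end Mei → 1
Tue 15:00 end Tariq → 0
Tue 19:00 start Declan → 1
Tue 19:00 start Omar → 2
Tue 21:00 end Declan → 1
Tue 22:00 end Omar → 0
Wed 08:00 start Mateo → 1
Wed 08:00 start Noor → 2
Wed 13:00 end Mateo → 1
Wed 14:00 end Noor → 0
Peak is 3, at Tue 10:00 (Lucia, Mei, Tariq).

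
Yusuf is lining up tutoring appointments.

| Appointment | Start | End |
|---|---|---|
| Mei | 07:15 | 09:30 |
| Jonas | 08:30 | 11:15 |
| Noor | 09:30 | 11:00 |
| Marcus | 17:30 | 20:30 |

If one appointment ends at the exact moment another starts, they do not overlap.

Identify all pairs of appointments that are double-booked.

Sorted by start: Mei, Jonas, Noor, Marcus.
Jonas starts before Mei ends → Mei and Jonas overlap.
Noor starts exactly when Mei ends (back-to-back, no overlap), so nothing later overlaps Mei either.
Noor starts before Jonas ends → Jonas and Noor overlap.
Marcus starts after Jonas ends.
Marcus starts after Noor ends.

Jonas & Mei, Jonas & Noor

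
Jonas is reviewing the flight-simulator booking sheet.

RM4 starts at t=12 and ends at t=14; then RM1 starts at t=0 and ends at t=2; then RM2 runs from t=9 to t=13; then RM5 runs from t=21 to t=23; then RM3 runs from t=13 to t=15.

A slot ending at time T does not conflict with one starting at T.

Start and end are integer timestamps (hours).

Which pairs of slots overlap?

RM2 & RM4, RM3 & RM4

Sorted by start: RM1, RM2, RM4, RM3, RM5.
RM2 starts after RM1 ends; RM1 is clear from here.
RM4 starts before RM2 ends → RM2 and RM4 overlap.
RM3 starts exactly when RM2 ends (back-to-back, no overlap); RM2 is clear from here.
RM3 starts before RM4 ends → RM4 and RM3 overlap.
RM5 starts after RM4 ends.
RM5 starts after RM3 ends.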